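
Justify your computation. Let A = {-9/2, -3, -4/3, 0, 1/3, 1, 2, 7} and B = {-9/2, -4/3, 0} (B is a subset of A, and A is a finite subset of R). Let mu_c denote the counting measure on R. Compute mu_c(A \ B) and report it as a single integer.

Counting measure assigns mu_c(E) = |E| (number of elements) when E is finite. For B subset A, A \ B is the set of elements of A not in B, so |A \ B| = |A| - |B|.
|A| = 8, |B| = 3, so mu_c(A \ B) = 8 - 3 = 5.

5


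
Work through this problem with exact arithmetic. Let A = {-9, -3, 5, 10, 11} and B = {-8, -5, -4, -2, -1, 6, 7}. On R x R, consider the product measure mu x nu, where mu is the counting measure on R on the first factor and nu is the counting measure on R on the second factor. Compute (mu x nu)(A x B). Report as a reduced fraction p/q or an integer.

For a measurable rectangle A x B, the product measure satisfies
  (mu x nu)(A x B) = mu(A) * nu(B).
  mu(A) = 5.
  nu(B) = 7.
  (mu x nu)(A x B) = 5 * 7 = 35.

35


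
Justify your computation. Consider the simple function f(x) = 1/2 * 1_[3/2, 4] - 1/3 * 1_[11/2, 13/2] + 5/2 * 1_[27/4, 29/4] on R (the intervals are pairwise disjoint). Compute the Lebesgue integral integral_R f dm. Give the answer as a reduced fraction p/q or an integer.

For a simple function f = sum_i c_i * 1_{A_i} with disjoint A_i,
  integral f dm = sum_i c_i * m(A_i).
Lengths of the A_i:
  m(A_1) = 4 - 3/2 = 5/2.
  m(A_2) = 13/2 - 11/2 = 1.
  m(A_3) = 29/4 - 27/4 = 1/2.
Contributions c_i * m(A_i):
  (1/2) * (5/2) = 5/4.
  (-1/3) * (1) = -1/3.
  (5/2) * (1/2) = 5/4.
Total: 5/4 - 1/3 + 5/4 = 13/6.

13/6


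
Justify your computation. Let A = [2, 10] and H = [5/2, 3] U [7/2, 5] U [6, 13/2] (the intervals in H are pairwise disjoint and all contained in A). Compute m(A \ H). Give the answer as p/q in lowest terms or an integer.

The ambient interval has length m(A) = 10 - 2 = 8.
Since the holes are disjoint and sit inside A, by finite additivity
  m(H) = sum_i (b_i - a_i), and m(A \ H) = m(A) - m(H).
Computing the hole measures:
  m(H_1) = 3 - 5/2 = 1/2.
  m(H_2) = 5 - 7/2 = 3/2.
  m(H_3) = 13/2 - 6 = 1/2.
Summed: m(H) = 1/2 + 3/2 + 1/2 = 5/2.
So m(A \ H) = 8 - 5/2 = 11/2.

11/2


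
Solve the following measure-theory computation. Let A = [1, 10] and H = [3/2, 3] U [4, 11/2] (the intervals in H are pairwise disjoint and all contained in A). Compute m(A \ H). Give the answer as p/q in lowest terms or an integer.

The ambient interval has length m(A) = 10 - 1 = 9.
Since the holes are disjoint and sit inside A, by finite additivity
  m(H) = sum_i (b_i - a_i), and m(A \ H) = m(A) - m(H).
Computing the hole measures:
  m(H_1) = 3 - 3/2 = 3/2.
  m(H_2) = 11/2 - 4 = 3/2.
Summed: m(H) = 3/2 + 3/2 = 3.
So m(A \ H) = 9 - 3 = 6.

6


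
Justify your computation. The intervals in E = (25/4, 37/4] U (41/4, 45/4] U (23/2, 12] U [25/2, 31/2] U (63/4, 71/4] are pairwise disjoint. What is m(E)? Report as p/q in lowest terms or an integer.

For pairwise disjoint intervals, m(union_i I_i) = sum_i m(I_i),
and m is invariant under swapping open/closed endpoints (single points have measure 0).
So m(E) = sum_i (b_i - a_i).
  I_1 has length 37/4 - 25/4 = 3.
  I_2 has length 45/4 - 41/4 = 1.
  I_3 has length 12 - 23/2 = 1/2.
  I_4 has length 31/2 - 25/2 = 3.
  I_5 has length 71/4 - 63/4 = 2.
Summing:
  m(E) = 3 + 1 + 1/2 + 3 + 2 = 19/2.

19/2


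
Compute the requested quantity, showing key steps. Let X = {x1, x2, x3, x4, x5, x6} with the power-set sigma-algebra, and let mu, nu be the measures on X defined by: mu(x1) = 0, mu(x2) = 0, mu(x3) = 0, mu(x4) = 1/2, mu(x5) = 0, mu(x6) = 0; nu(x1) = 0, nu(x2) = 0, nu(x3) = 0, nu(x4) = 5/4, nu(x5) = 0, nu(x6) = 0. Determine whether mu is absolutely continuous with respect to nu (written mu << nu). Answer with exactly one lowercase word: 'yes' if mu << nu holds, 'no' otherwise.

mu << nu means: every nu-null measurable set is also mu-null; equivalently, for every atom x, if nu({x}) = 0 then mu({x}) = 0.
Checking each atom:
  x1: nu = 0, mu = 0 -> consistent with mu << nu.
  x2: nu = 0, mu = 0 -> consistent with mu << nu.
  x3: nu = 0, mu = 0 -> consistent with mu << nu.
  x4: nu = 5/4 > 0 -> no constraint.
  x5: nu = 0, mu = 0 -> consistent with mu << nu.
  x6: nu = 0, mu = 0 -> consistent with mu << nu.
No atom violates the condition. Therefore mu << nu.

yes


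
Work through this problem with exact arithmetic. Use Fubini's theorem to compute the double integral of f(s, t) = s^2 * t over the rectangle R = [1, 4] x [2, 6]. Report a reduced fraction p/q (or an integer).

f(s, t) is a tensor product of a function of s and a function of t, and both factors are bounded continuous (hence Lebesgue integrable) on the rectangle, so Fubini's theorem applies:
  integral_R f d(m x m) = (integral_a1^b1 s^2 ds) * (integral_a2^b2 t dt).
Inner integral in s: integral_{1}^{4} s^2 ds = (4^3 - 1^3)/3
  = 21.
Inner integral in t: integral_{2}^{6} t dt = (6^2 - 2^2)/2
  = 16.
Product: (21) * (16) = 336.

336


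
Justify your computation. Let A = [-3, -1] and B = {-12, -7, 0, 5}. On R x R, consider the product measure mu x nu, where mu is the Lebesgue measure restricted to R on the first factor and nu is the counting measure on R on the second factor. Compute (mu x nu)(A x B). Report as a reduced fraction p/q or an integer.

For a measurable rectangle A x B, the product measure satisfies
  (mu x nu)(A x B) = mu(A) * nu(B).
  mu(A) = 2.
  nu(B) = 4.
  (mu x nu)(A x B) = 2 * 4 = 8.

8


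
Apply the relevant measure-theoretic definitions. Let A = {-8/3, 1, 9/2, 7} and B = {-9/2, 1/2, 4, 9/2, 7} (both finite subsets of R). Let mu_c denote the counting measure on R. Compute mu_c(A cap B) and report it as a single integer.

Counting measure on a finite set equals cardinality. mu_c(A cap B) = |A cap B| (elements appearing in both).
Enumerating the elements of A that also lie in B gives 2 element(s).
So mu_c(A cap B) = 2.

2


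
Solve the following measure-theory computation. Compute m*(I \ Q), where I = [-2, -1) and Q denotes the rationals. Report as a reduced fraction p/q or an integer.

The interval I = [-2, -1) has m(I) = -1 - (-2) = 1 (endpoints are measure-zero, so open/closed/half-open agree). Write I = (I cap Q) u (I \ Q). The rationals in I are countable, so m*(I cap Q) = 0 (cover each rational by intervals whose total length is arbitrarily small). By countable subadditivity m*(I) <= m*(I cap Q) + m*(I \ Q), hence m*(I \ Q) >= m(I) = 1. The reverse inequality m*(I \ Q) <= m*(I) = 1 is trivial since (I \ Q) is a subset of I. Therefore m*(I \ Q) = 1.

1


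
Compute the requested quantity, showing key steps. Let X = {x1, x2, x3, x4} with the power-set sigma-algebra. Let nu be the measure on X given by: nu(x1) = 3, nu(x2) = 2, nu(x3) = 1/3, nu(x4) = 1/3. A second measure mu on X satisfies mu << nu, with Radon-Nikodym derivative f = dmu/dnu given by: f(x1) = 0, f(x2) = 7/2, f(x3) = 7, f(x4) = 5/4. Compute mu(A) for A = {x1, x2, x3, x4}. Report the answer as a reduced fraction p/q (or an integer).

By the defining property of the Radon-Nikodym derivative, for every measurable set A,
  mu(A) = integral_A f dnu.
Since nu is a discrete measure concentrated on the atoms of X, the integral over A reduces to the sum
  mu(A) = sum_{x in A} f(x) * nu({x}).
Computing each term:
  x1: f(x1) * nu(x1) = 0 * 3 = 0.
  x2: f(x2) * nu(x2) = 7/2 * 2 = 7.
  x3: f(x3) * nu(x3) = 7 * 1/3 = 7/3.
  x4: f(x4) * nu(x4) = 5/4 * 1/3 = 5/12.
Summing: mu(A) = 0 + 7 + 7/3 + 5/12 = 39/4.

39/4


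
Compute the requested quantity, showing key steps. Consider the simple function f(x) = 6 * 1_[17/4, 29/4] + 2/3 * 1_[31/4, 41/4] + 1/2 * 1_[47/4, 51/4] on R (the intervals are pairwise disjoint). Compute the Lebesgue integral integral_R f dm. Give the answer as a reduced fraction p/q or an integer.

For a simple function f = sum_i c_i * 1_{A_i} with disjoint A_i,
  integral f dm = sum_i c_i * m(A_i).
Lengths of the A_i:
  m(A_1) = 29/4 - 17/4 = 3.
  m(A_2) = 41/4 - 31/4 = 5/2.
  m(A_3) = 51/4 - 47/4 = 1.
Contributions c_i * m(A_i):
  (6) * (3) = 18.
  (2/3) * (5/2) = 5/3.
  (1/2) * (1) = 1/2.
Total: 18 + 5/3 + 1/2 = 121/6.

121/6


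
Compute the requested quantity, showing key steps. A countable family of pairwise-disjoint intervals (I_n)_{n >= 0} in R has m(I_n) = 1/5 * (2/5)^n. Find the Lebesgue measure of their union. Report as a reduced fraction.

By countable additivity of the Lebesgue measure on pairwise disjoint measurable sets,
  m(union_{n >= 0} I_n) = sum_{n >= 0} m(I_n) = sum_{n >= 0} a * r^n,
  with a = 1/5 and r = 2/5.
Since 0 < r = 2/5 < 1, the geometric series converges:
  sum_{n >= 0} a * r^n = a / (1 - r).
  = 1/5 / (1 - 2/5)
  = 1/5 / (3/5)
  = 1/3.

1/3


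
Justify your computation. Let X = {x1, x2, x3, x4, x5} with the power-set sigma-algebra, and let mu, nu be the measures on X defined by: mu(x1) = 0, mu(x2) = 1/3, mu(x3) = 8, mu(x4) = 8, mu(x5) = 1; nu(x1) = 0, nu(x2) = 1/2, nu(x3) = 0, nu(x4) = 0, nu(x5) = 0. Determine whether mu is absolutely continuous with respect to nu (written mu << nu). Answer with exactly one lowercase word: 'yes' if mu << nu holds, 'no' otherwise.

mu << nu means: every nu-null measurable set is also mu-null; equivalently, for every atom x, if nu({x}) = 0 then mu({x}) = 0.
Checking each atom:
  x1: nu = 0, mu = 0 -> consistent with mu << nu.
  x2: nu = 1/2 > 0 -> no constraint.
  x3: nu = 0, mu = 8 > 0 -> violates mu << nu.
  x4: nu = 0, mu = 8 > 0 -> violates mu << nu.
  x5: nu = 0, mu = 1 > 0 -> violates mu << nu.
The atom(s) x3, x4, x5 violate the condition (nu = 0 but mu > 0). Therefore mu is NOT absolutely continuous w.r.t. nu.

no


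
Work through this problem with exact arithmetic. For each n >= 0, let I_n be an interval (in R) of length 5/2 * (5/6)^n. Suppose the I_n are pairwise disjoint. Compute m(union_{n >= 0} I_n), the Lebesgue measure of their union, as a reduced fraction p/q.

By countable additivity of the Lebesgue measure on pairwise disjoint measurable sets,
  m(union_{n >= 0} I_n) = sum_{n >= 0} m(I_n) = sum_{n >= 0} a * r^n,
  with a = 5/2 and r = 5/6.
Since 0 < r = 5/6 < 1, the geometric series converges:
  sum_{n >= 0} a * r^n = a / (1 - r).
  = 5/2 / (1 - 5/6)
  = 5/2 / (1/6)
  = 15.

15


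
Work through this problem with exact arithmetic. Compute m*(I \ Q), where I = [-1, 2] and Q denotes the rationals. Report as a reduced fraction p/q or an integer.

The interval I = [-1, 2] has m(I) = 2 - (-1) = 3 (endpoints are measure-zero, so open/closed/half-open agree). Write I = (I cap Q) u (I \ Q). The rationals in I are countable, so m*(I cap Q) = 0 (cover each rational by intervals whose total length is arbitrarily small). By countable subadditivity m*(I) <= m*(I cap Q) + m*(I \ Q), hence m*(I \ Q) >= m(I) = 3. The reverse inequality m*(I \ Q) <= m*(I) = 3 is trivial since (I \ Q) is a subset of I. Therefore m*(I \ Q) = 3.

3


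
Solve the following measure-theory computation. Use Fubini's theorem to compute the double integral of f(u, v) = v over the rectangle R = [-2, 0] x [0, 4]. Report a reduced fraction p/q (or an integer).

f(u, v) is a tensor product of a function of u and a function of v, and both factors are bounded continuous (hence Lebesgue integrable) on the rectangle, so Fubini's theorem applies:
  integral_R f d(m x m) = (integral_a1^b1 1 du) * (integral_a2^b2 v dv).
Inner integral in u: integral_{-2}^{0} 1 du = (0^1 - (-2)^1)/1
  = 2.
Inner integral in v: integral_{0}^{4} v dv = (4^2 - 0^2)/2
  = 8.
Product: (2) * (8) = 16.

16


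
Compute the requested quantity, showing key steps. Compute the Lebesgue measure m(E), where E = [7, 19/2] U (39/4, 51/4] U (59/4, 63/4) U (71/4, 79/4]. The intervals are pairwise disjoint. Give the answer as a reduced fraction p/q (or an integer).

For pairwise disjoint intervals, m(union_i I_i) = sum_i m(I_i),
and m is invariant under swapping open/closed endpoints (single points have measure 0).
So m(E) = sum_i (b_i - a_i).
  I_1 has length 19/2 - 7 = 5/2.
  I_2 has length 51/4 - 39/4 = 3.
  I_3 has length 63/4 - 59/4 = 1.
  I_4 has length 79/4 - 71/4 = 2.
Summing:
  m(E) = 5/2 + 3 + 1 + 2 = 17/2.

17/2


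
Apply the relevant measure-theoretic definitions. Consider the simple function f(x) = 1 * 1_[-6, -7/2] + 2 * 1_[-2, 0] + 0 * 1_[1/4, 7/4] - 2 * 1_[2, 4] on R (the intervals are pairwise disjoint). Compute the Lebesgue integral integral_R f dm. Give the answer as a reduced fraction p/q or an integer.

For a simple function f = sum_i c_i * 1_{A_i} with disjoint A_i,
  integral f dm = sum_i c_i * m(A_i).
Lengths of the A_i:
  m(A_1) = -7/2 - (-6) = 5/2.
  m(A_2) = 0 - (-2) = 2.
  m(A_3) = 7/4 - 1/4 = 3/2.
  m(A_4) = 4 - 2 = 2.
Contributions c_i * m(A_i):
  (1) * (5/2) = 5/2.
  (2) * (2) = 4.
  (0) * (3/2) = 0.
  (-2) * (2) = -4.
Total: 5/2 + 4 + 0 - 4 = 5/2.

5/2


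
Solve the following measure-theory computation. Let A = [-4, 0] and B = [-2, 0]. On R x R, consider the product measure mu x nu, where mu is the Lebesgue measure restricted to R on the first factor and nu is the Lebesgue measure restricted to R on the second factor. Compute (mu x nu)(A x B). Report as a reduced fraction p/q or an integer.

For a measurable rectangle A x B, the product measure satisfies
  (mu x nu)(A x B) = mu(A) * nu(B).
  mu(A) = 4.
  nu(B) = 2.
  (mu x nu)(A x B) = 4 * 2 = 8.

8


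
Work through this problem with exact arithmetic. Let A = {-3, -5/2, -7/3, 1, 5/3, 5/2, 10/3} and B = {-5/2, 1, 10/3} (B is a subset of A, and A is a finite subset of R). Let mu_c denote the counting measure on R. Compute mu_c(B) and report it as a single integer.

Counting measure assigns mu_c(E) = |E| (number of elements) when E is finite.
B has 3 element(s), so mu_c(B) = 3.

3


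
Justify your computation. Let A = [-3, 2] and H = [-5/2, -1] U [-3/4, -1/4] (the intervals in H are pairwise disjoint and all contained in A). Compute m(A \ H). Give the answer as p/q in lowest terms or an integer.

The ambient interval has length m(A) = 2 - (-3) = 5.
Since the holes are disjoint and sit inside A, by finite additivity
  m(H) = sum_i (b_i - a_i), and m(A \ H) = m(A) - m(H).
Computing the hole measures:
  m(H_1) = -1 - (-5/2) = 3/2.
  m(H_2) = -1/4 - (-3/4) = 1/2.
Summed: m(H) = 3/2 + 1/2 = 2.
So m(A \ H) = 5 - 2 = 3.

3


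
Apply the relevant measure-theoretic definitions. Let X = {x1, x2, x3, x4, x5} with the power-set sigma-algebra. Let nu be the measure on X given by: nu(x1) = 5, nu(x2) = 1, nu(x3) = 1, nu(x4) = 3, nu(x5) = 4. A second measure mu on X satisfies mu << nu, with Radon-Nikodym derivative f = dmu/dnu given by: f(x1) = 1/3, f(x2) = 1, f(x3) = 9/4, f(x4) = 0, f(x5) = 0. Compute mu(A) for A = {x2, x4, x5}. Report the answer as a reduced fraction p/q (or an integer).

By the defining property of the Radon-Nikodym derivative, for every measurable set A,
  mu(A) = integral_A f dnu.
Since nu is a discrete measure concentrated on the atoms of X, the integral over A reduces to the sum
  mu(A) = sum_{x in A} f(x) * nu({x}).
Computing each term:
  x2: f(x2) * nu(x2) = 1 * 1 = 1.
  x4: f(x4) * nu(x4) = 0 * 3 = 0.
  x5: f(x5) * nu(x5) = 0 * 4 = 0.
Summing: mu(A) = 1 + 0 + 0 = 1.

1


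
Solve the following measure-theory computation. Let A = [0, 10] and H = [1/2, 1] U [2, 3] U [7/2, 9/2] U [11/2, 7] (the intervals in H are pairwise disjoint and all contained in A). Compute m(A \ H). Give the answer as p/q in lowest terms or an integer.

The ambient interval has length m(A) = 10 - 0 = 10.
Since the holes are disjoint and sit inside A, by finite additivity
  m(H) = sum_i (b_i - a_i), and m(A \ H) = m(A) - m(H).
Computing the hole measures:
  m(H_1) = 1 - 1/2 = 1/2.
  m(H_2) = 3 - 2 = 1.
  m(H_3) = 9/2 - 7/2 = 1.
  m(H_4) = 7 - 11/2 = 3/2.
Summed: m(H) = 1/2 + 1 + 1 + 3/2 = 4.
So m(A \ H) = 10 - 4 = 6.

6


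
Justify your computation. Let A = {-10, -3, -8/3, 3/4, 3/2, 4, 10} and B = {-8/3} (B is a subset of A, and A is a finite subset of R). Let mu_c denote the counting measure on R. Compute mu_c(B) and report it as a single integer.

Counting measure assigns mu_c(E) = |E| (number of elements) when E is finite.
B has 1 element(s), so mu_c(B) = 1.

1


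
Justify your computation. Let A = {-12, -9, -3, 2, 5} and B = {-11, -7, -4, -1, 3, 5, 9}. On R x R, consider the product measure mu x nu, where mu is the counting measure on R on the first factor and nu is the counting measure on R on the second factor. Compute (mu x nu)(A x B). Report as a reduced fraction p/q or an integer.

For a measurable rectangle A x B, the product measure satisfies
  (mu x nu)(A x B) = mu(A) * nu(B).
  mu(A) = 5.
  nu(B) = 7.
  (mu x nu)(A x B) = 5 * 7 = 35.

35


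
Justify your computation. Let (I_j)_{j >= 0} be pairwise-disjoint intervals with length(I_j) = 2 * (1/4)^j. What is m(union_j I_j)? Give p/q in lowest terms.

By countable additivity of the Lebesgue measure on pairwise disjoint measurable sets,
  m(union_{j >= 0} I_j) = sum_{j >= 0} m(I_j) = sum_{j >= 0} a * r^j,
  with a = 2 and r = 1/4.
Since 0 < r = 1/4 < 1, the geometric series converges:
  sum_{j >= 0} a * r^j = a / (1 - r).
  = 2 / (1 - 1/4)
  = 2 / (3/4)
  = 8/3.

8/3


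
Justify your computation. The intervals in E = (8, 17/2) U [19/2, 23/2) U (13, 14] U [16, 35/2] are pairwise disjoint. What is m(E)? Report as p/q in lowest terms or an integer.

For pairwise disjoint intervals, m(union_i I_i) = sum_i m(I_i),
and m is invariant under swapping open/closed endpoints (single points have measure 0).
So m(E) = sum_i (b_i - a_i).
  I_1 has length 17/2 - 8 = 1/2.
  I_2 has length 23/2 - 19/2 = 2.
  I_3 has length 14 - 13 = 1.
  I_4 has length 35/2 - 16 = 3/2.
Summing:
  m(E) = 1/2 + 2 + 1 + 3/2 = 5.

5


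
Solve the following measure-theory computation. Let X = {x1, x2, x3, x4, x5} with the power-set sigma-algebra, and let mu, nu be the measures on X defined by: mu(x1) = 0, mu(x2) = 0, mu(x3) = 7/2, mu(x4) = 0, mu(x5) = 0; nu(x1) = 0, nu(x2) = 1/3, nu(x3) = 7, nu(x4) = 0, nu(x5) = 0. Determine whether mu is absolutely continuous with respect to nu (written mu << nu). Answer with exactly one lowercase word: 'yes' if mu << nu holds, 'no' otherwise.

mu << nu means: every nu-null measurable set is also mu-null; equivalently, for every atom x, if nu({x}) = 0 then mu({x}) = 0.
Checking each atom:
  x1: nu = 0, mu = 0 -> consistent with mu << nu.
  x2: nu = 1/3 > 0 -> no constraint.
  x3: nu = 7 > 0 -> no constraint.
  x4: nu = 0, mu = 0 -> consistent with mu << nu.
  x5: nu = 0, mu = 0 -> consistent with mu << nu.
No atom violates the condition. Therefore mu << nu.

yes


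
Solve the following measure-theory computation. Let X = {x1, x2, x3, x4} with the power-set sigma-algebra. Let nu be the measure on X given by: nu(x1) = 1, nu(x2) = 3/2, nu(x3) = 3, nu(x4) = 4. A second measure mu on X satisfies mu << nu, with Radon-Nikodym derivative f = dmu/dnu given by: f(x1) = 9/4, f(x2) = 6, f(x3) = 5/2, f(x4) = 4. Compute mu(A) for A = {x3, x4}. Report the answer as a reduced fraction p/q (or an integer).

By the defining property of the Radon-Nikodym derivative, for every measurable set A,
  mu(A) = integral_A f dnu.
Since nu is a discrete measure concentrated on the atoms of X, the integral over A reduces to the sum
  mu(A) = sum_{x in A} f(x) * nu({x}).
Computing each term:
  x3: f(x3) * nu(x3) = 5/2 * 3 = 15/2.
  x4: f(x4) * nu(x4) = 4 * 4 = 16.
Summing: mu(A) = 15/2 + 16 = 47/2.

47/2


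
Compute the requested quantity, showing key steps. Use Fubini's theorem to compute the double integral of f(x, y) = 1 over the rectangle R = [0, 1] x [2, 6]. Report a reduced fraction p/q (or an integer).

f(x, y) is a tensor product of a function of x and a function of y, and both factors are bounded continuous (hence Lebesgue integrable) on the rectangle, so Fubini's theorem applies:
  integral_R f d(m x m) = (integral_a1^b1 1 dx) * (integral_a2^b2 1 dy).
Inner integral in x: integral_{0}^{1} 1 dx = (1^1 - 0^1)/1
  = 1.
Inner integral in y: integral_{2}^{6} 1 dy = (6^1 - 2^1)/1
  = 4.
Product: (1) * (4) = 4.

4


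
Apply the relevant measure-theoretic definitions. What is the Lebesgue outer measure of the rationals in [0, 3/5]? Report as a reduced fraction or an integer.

E = Q cap [0, 3/5] is a subset of Q, which is countable. Enumerate Q = {q_1, q_2, ...}; for any eps > 0, cover q_k by the open interval (q_k - eps/2^(k+1), q_k + eps/2^(k+1)), of length eps/2^k. The total cover length is sum_{k>=1} eps/2^k = eps. Hence m*(E) <= m*(Q) <= eps for every eps > 0, and since outer measure is non-negative, m*(E) = 0.

0


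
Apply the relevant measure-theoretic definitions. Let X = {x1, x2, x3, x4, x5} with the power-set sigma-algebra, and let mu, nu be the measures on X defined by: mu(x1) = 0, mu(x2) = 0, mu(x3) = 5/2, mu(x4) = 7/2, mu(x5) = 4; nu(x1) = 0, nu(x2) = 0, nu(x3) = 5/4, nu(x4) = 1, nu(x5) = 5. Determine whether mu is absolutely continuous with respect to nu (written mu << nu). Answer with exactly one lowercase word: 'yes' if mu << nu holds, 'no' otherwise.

mu << nu means: every nu-null measurable set is also mu-null; equivalently, for every atom x, if nu({x}) = 0 then mu({x}) = 0.
Checking each atom:
  x1: nu = 0, mu = 0 -> consistent with mu << nu.
  x2: nu = 0, mu = 0 -> consistent with mu << nu.
  x3: nu = 5/4 > 0 -> no constraint.
  x4: nu = 1 > 0 -> no constraint.
  x5: nu = 5 > 0 -> no constraint.
No atom violates the condition. Therefore mu << nu.

yes


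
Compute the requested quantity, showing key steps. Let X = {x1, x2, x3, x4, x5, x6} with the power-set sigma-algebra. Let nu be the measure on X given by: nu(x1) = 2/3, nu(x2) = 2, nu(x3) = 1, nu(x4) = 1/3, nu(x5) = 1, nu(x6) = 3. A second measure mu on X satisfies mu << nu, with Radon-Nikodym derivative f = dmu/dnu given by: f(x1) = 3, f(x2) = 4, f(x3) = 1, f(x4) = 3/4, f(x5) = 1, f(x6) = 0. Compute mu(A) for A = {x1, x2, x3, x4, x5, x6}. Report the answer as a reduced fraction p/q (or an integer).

By the defining property of the Radon-Nikodym derivative, for every measurable set A,
  mu(A) = integral_A f dnu.
Since nu is a discrete measure concentrated on the atoms of X, the integral over A reduces to the sum
  mu(A) = sum_{x in A} f(x) * nu({x}).
Computing each term:
  x1: f(x1) * nu(x1) = 3 * 2/3 = 2.
  x2: f(x2) * nu(x2) = 4 * 2 = 8.
  x3: f(x3) * nu(x3) = 1 * 1 = 1.
  x4: f(x4) * nu(x4) = 3/4 * 1/3 = 1/4.
  x5: f(x5) * nu(x5) = 1 * 1 = 1.
  x6: f(x6) * nu(x6) = 0 * 3 = 0.
Summing: mu(A) = 2 + 8 + 1 + 1/4 + 1 + 0 = 49/4.

49/4


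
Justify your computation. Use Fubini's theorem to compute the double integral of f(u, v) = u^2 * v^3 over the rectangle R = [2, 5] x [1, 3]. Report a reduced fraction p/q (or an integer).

f(u, v) is a tensor product of a function of u and a function of v, and both factors are bounded continuous (hence Lebesgue integrable) on the rectangle, so Fubini's theorem applies:
  integral_R f d(m x m) = (integral_a1^b1 u^2 du) * (integral_a2^b2 v^3 dv).
Inner integral in u: integral_{2}^{5} u^2 du = (5^3 - 2^3)/3
  = 39.
Inner integral in v: integral_{1}^{3} v^3 dv = (3^4 - 1^4)/4
  = 20.
Product: (39) * (20) = 780.

780


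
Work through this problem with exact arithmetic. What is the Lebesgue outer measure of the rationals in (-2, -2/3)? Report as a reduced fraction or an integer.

The set Q cap (-2, -2/3) is countable (a subset of the countable set Q). Lebesgue outer measure of any countable set is 0: each singleton {q} has m*({q}) = 0, and by countable subadditivity m*(union_k {q_k}) <= sum_k m*({q_k}) = sum_k 0 = 0. The reverse inequality m*(E) >= 0 is automatic. So m*(Q cap (-2, -2/3)) = 0.

0


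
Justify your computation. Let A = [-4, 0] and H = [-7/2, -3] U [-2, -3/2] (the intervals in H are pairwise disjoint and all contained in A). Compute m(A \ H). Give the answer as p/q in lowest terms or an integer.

The ambient interval has length m(A) = 0 - (-4) = 4.
Since the holes are disjoint and sit inside A, by finite additivity
  m(H) = sum_i (b_i - a_i), and m(A \ H) = m(A) - m(H).
Computing the hole measures:
  m(H_1) = -3 - (-7/2) = 1/2.
  m(H_2) = -3/2 - (-2) = 1/2.
Summed: m(H) = 1/2 + 1/2 = 1.
So m(A \ H) = 4 - 1 = 3.

3


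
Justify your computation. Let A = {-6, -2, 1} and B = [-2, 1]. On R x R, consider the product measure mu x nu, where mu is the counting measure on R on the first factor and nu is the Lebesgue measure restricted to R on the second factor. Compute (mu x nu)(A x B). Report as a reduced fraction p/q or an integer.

For a measurable rectangle A x B, the product measure satisfies
  (mu x nu)(A x B) = mu(A) * nu(B).
  mu(A) = 3.
  nu(B) = 3.
  (mu x nu)(A x B) = 3 * 3 = 9.

9


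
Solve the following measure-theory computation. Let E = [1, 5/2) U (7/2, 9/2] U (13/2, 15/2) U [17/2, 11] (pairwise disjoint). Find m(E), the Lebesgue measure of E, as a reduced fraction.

For pairwise disjoint intervals, m(union_i I_i) = sum_i m(I_i),
and m is invariant under swapping open/closed endpoints (single points have measure 0).
So m(E) = sum_i (b_i - a_i).
  I_1 has length 5/2 - 1 = 3/2.
  I_2 has length 9/2 - 7/2 = 1.
  I_3 has length 15/2 - 13/2 = 1.
  I_4 has length 11 - 17/2 = 5/2.
Summing:
  m(E) = 3/2 + 1 + 1 + 5/2 = 6.

6


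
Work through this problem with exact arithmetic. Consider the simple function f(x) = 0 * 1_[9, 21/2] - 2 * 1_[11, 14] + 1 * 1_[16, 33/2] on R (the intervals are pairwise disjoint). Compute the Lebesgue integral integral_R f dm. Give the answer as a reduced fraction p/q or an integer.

For a simple function f = sum_i c_i * 1_{A_i} with disjoint A_i,
  integral f dm = sum_i c_i * m(A_i).
Lengths of the A_i:
  m(A_1) = 21/2 - 9 = 3/2.
  m(A_2) = 14 - 11 = 3.
  m(A_3) = 33/2 - 16 = 1/2.
Contributions c_i * m(A_i):
  (0) * (3/2) = 0.
  (-2) * (3) = -6.
  (1) * (1/2) = 1/2.
Total: 0 - 6 + 1/2 = -11/2.

-11/2


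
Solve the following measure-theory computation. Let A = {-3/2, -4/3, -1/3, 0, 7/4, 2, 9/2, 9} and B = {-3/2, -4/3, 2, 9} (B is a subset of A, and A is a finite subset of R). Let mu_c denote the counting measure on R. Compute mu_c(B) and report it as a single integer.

Counting measure assigns mu_c(E) = |E| (number of elements) when E is finite.
B has 4 element(s), so mu_c(B) = 4.

4


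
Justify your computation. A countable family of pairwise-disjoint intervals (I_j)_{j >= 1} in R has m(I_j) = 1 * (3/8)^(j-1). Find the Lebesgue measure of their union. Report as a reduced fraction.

By countable additivity of the Lebesgue measure on pairwise disjoint measurable sets,
  m(union_{j >= 1} I_j) = sum_{j >= 1} m(I_j) = sum_{j >= 1} a * r^(j-1),
  with a = 1 and r = 3/8.
Since 0 < r = 3/8 < 1, the geometric series converges:
  sum_{j >= 1} a * r^(j-1) = a / (1 - r).
  = 1 / (1 - 3/8)
  = 1 / (5/8)
  = 8/5.

8/5


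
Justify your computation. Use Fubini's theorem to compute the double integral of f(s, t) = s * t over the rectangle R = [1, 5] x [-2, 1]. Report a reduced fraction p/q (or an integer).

f(s, t) is a tensor product of a function of s and a function of t, and both factors are bounded continuous (hence Lebesgue integrable) on the rectangle, so Fubini's theorem applies:
  integral_R f d(m x m) = (integral_a1^b1 s ds) * (integral_a2^b2 t dt).
Inner integral in s: integral_{1}^{5} s ds = (5^2 - 1^2)/2
  = 12.
Inner integral in t: integral_{-2}^{1} t dt = (1^2 - (-2)^2)/2
  = -3/2.
Product: (12) * (-3/2) = -18.

-18


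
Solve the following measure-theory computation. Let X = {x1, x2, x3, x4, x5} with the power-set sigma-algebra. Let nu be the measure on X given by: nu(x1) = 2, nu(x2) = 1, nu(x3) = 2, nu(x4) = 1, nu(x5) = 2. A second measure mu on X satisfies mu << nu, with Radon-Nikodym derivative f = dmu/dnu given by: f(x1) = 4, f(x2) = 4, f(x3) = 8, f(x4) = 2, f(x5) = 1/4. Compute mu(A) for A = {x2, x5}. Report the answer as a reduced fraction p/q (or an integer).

By the defining property of the Radon-Nikodym derivative, for every measurable set A,
  mu(A) = integral_A f dnu.
Since nu is a discrete measure concentrated on the atoms of X, the integral over A reduces to the sum
  mu(A) = sum_{x in A} f(x) * nu({x}).
Computing each term:
  x2: f(x2) * nu(x2) = 4 * 1 = 4.
  x5: f(x5) * nu(x5) = 1/4 * 2 = 1/2.
Summing: mu(A) = 4 + 1/2 = 9/2.

9/2


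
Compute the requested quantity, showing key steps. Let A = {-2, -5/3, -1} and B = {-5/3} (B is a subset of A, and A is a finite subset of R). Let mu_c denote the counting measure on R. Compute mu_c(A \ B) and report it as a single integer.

Counting measure assigns mu_c(E) = |E| (number of elements) when E is finite. For B subset A, A \ B is the set of elements of A not in B, so |A \ B| = |A| - |B|.
|A| = 3, |B| = 1, so mu_c(A \ B) = 3 - 1 = 2.

2


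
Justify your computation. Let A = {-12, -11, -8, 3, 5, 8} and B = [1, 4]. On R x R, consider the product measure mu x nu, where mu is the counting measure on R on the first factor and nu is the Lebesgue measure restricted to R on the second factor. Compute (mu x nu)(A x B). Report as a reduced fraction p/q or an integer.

For a measurable rectangle A x B, the product measure satisfies
  (mu x nu)(A x B) = mu(A) * nu(B).
  mu(A) = 6.
  nu(B) = 3.
  (mu x nu)(A x B) = 6 * 3 = 18.

18


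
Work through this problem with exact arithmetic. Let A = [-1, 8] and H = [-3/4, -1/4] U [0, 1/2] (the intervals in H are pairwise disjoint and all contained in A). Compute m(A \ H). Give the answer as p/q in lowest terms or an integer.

The ambient interval has length m(A) = 8 - (-1) = 9.
Since the holes are disjoint and sit inside A, by finite additivity
  m(H) = sum_i (b_i - a_i), and m(A \ H) = m(A) - m(H).
Computing the hole measures:
  m(H_1) = -1/4 - (-3/4) = 1/2.
  m(H_2) = 1/2 - 0 = 1/2.
Summed: m(H) = 1/2 + 1/2 = 1.
So m(A \ H) = 9 - 1 = 8.

8


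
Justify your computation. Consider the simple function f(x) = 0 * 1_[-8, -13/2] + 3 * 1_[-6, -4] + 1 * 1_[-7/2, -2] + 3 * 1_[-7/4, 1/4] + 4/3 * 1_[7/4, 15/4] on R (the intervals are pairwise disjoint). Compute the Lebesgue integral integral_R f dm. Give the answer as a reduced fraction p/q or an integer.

For a simple function f = sum_i c_i * 1_{A_i} with disjoint A_i,
  integral f dm = sum_i c_i * m(A_i).
Lengths of the A_i:
  m(A_1) = -13/2 - (-8) = 3/2.
  m(A_2) = -4 - (-6) = 2.
  m(A_3) = -2 - (-7/2) = 3/2.
  m(A_4) = 1/4 - (-7/4) = 2.
  m(A_5) = 15/4 - 7/4 = 2.
Contributions c_i * m(A_i):
  (0) * (3/2) = 0.
  (3) * (2) = 6.
  (1) * (3/2) = 3/2.
  (3) * (2) = 6.
  (4/3) * (2) = 8/3.
Total: 0 + 6 + 3/2 + 6 + 8/3 = 97/6.

97/6


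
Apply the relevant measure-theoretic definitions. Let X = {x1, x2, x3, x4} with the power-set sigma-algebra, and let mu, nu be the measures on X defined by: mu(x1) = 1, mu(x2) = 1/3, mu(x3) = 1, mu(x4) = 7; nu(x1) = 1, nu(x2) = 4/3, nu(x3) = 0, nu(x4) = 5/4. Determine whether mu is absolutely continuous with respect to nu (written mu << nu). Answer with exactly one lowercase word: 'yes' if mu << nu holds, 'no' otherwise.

mu << nu means: every nu-null measurable set is also mu-null; equivalently, for every atom x, if nu({x}) = 0 then mu({x}) = 0.
Checking each atom:
  x1: nu = 1 > 0 -> no constraint.
  x2: nu = 4/3 > 0 -> no constraint.
  x3: nu = 0, mu = 1 > 0 -> violates mu << nu.
  x4: nu = 5/4 > 0 -> no constraint.
The atom(s) x3 violate the condition (nu = 0 but mu > 0). Therefore mu is NOT absolutely continuous w.r.t. nu.

no


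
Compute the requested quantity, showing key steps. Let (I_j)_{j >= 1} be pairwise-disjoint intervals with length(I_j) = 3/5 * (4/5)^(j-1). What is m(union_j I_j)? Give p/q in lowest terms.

By countable additivity of the Lebesgue measure on pairwise disjoint measurable sets,
  m(union_{j >= 1} I_j) = sum_{j >= 1} m(I_j) = sum_{j >= 1} a * r^(j-1),
  with a = 3/5 and r = 4/5.
Since 0 < r = 4/5 < 1, the geometric series converges:
  sum_{j >= 1} a * r^(j-1) = a / (1 - r).
  = 3/5 / (1 - 4/5)
  = 3/5 / (1/5)
  = 3.

3


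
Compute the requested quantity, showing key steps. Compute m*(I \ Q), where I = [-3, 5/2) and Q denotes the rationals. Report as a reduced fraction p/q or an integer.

The interval I = [-3, 5/2) has m(I) = 5/2 - (-3) = 11/2 (endpoints are measure-zero, so open/closed/half-open agree). Write I = (I cap Q) u (I \ Q). The rationals in I are countable, so m*(I cap Q) = 0 (cover each rational by intervals whose total length is arbitrarily small). By countable subadditivity m*(I) <= m*(I cap Q) + m*(I \ Q), hence m*(I \ Q) >= m(I) = 11/2. The reverse inequality m*(I \ Q) <= m*(I) = 11/2 is trivial since (I \ Q) is a subset of I. Therefore m*(I \ Q) = 11/2.

11/2


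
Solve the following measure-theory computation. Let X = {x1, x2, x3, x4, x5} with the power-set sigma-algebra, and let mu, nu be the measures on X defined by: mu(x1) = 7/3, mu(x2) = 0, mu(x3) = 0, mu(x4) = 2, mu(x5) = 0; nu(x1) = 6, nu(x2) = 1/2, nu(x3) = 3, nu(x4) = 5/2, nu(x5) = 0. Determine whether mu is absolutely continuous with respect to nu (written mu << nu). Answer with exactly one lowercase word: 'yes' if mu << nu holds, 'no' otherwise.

mu << nu means: every nu-null measurable set is also mu-null; equivalently, for every atom x, if nu({x}) = 0 then mu({x}) = 0.
Checking each atom:
  x1: nu = 6 > 0 -> no constraint.
  x2: nu = 1/2 > 0 -> no constraint.
  x3: nu = 3 > 0 -> no constraint.
  x4: nu = 5/2 > 0 -> no constraint.
  x5: nu = 0, mu = 0 -> consistent with mu << nu.
No atom violates the condition. Therefore mu << nu.

yes


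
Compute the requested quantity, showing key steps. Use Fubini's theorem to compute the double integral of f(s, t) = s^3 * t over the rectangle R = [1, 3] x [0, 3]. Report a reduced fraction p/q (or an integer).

f(s, t) is a tensor product of a function of s and a function of t, and both factors are bounded continuous (hence Lebesgue integrable) on the rectangle, so Fubini's theorem applies:
  integral_R f d(m x m) = (integral_a1^b1 s^3 ds) * (integral_a2^b2 t dt).
Inner integral in s: integral_{1}^{3} s^3 ds = (3^4 - 1^4)/4
  = 20.
Inner integral in t: integral_{0}^{3} t dt = (3^2 - 0^2)/2
  = 9/2.
Product: (20) * (9/2) = 90.

90


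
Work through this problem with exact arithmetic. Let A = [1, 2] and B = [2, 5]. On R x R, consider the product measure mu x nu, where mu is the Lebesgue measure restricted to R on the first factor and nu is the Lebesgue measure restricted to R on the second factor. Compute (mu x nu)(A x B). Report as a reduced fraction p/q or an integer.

For a measurable rectangle A x B, the product measure satisfies
  (mu x nu)(A x B) = mu(A) * nu(B).
  mu(A) = 1.
  nu(B) = 3.
  (mu x nu)(A x B) = 1 * 3 = 3.

3


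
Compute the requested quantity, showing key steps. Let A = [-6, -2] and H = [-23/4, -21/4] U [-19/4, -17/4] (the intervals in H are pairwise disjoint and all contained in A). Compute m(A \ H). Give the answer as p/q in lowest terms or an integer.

The ambient interval has length m(A) = -2 - (-6) = 4.
Since the holes are disjoint and sit inside A, by finite additivity
  m(H) = sum_i (b_i - a_i), and m(A \ H) = m(A) - m(H).
Computing the hole measures:
  m(H_1) = -21/4 - (-23/4) = 1/2.
  m(H_2) = -17/4 - (-19/4) = 1/2.
Summed: m(H) = 1/2 + 1/2 = 1.
So m(A \ H) = 4 - 1 = 3.

3


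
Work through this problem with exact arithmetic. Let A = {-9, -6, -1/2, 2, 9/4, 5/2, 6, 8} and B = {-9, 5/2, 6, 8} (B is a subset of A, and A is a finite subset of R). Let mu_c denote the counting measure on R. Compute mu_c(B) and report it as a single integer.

Counting measure assigns mu_c(E) = |E| (number of elements) when E is finite.
B has 4 element(s), so mu_c(B) = 4.

4


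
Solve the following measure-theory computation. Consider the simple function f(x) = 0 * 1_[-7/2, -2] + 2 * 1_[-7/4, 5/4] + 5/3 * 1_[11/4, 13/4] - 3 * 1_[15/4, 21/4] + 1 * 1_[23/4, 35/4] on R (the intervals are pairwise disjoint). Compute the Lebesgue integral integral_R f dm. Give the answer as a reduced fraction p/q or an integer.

For a simple function f = sum_i c_i * 1_{A_i} with disjoint A_i,
  integral f dm = sum_i c_i * m(A_i).
Lengths of the A_i:
  m(A_1) = -2 - (-7/2) = 3/2.
  m(A_2) = 5/4 - (-7/4) = 3.
  m(A_3) = 13/4 - 11/4 = 1/2.
  m(A_4) = 21/4 - 15/4 = 3/2.
  m(A_5) = 35/4 - 23/4 = 3.
Contributions c_i * m(A_i):
  (0) * (3/2) = 0.
  (2) * (3) = 6.
  (5/3) * (1/2) = 5/6.
  (-3) * (3/2) = -9/2.
  (1) * (3) = 3.
Total: 0 + 6 + 5/6 - 9/2 + 3 = 16/3.

16/3


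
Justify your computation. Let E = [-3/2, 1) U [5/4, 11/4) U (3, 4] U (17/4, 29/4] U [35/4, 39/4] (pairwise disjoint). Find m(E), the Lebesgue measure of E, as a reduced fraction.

For pairwise disjoint intervals, m(union_i I_i) = sum_i m(I_i),
and m is invariant under swapping open/closed endpoints (single points have measure 0).
So m(E) = sum_i (b_i - a_i).
  I_1 has length 1 - (-3/2) = 5/2.
  I_2 has length 11/4 - 5/4 = 3/2.
  I_3 has length 4 - 3 = 1.
  I_4 has length 29/4 - 17/4 = 3.
  I_5 has length 39/4 - 35/4 = 1.
Summing:
  m(E) = 5/2 + 3/2 + 1 + 3 + 1 = 9.

9


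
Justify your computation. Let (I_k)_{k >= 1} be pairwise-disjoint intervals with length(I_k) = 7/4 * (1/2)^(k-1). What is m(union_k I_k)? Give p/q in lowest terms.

By countable additivity of the Lebesgue measure on pairwise disjoint measurable sets,
  m(union_{k >= 1} I_k) = sum_{k >= 1} m(I_k) = sum_{k >= 1} a * r^(k-1),
  with a = 7/4 and r = 1/2.
Since 0 < r = 1/2 < 1, the geometric series converges:
  sum_{k >= 1} a * r^(k-1) = a / (1 - r).
  = 7/4 / (1 - 1/2)
  = 7/4 / (1/2)
  = 7/2.

7/2


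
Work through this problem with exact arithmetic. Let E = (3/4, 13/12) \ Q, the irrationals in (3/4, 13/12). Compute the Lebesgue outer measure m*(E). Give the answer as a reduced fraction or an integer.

The interval I = (3/4, 13/12) has m(I) = 13/12 - 3/4 = 1/3 (endpoints are measure-zero, so open/closed/half-open agree). Write I = (I cap Q) u (I \ Q). The rationals in I are countable, so m*(I cap Q) = 0 (cover each rational by intervals whose total length is arbitrarily small). By countable subadditivity m*(I) <= m*(I cap Q) + m*(I \ Q), hence m*(I \ Q) >= m(I) = 1/3. The reverse inequality m*(I \ Q) <= m*(I) = 1/3 is trivial since (I \ Q) is a subset of I. Therefore m*(I \ Q) = 1/3.

1/3


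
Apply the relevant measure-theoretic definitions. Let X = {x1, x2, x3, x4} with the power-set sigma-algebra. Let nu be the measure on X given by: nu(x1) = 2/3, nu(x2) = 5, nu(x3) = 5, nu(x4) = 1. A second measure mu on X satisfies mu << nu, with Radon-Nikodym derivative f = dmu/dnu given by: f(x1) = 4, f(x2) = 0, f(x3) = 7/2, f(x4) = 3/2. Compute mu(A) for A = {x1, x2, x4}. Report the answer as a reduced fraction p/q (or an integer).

By the defining property of the Radon-Nikodym derivative, for every measurable set A,
  mu(A) = integral_A f dnu.
Since nu is a discrete measure concentrated on the atoms of X, the integral over A reduces to the sum
  mu(A) = sum_{x in A} f(x) * nu({x}).
Computing each term:
  x1: f(x1) * nu(x1) = 4 * 2/3 = 8/3.
  x2: f(x2) * nu(x2) = 0 * 5 = 0.
  x4: f(x4) * nu(x4) = 3/2 * 1 = 3/2.
Summing: mu(A) = 8/3 + 0 + 3/2 = 25/6.

25/6


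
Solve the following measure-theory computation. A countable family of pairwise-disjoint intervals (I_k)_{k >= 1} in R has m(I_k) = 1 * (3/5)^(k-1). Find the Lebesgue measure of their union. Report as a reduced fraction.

By countable additivity of the Lebesgue measure on pairwise disjoint measurable sets,
  m(union_{k >= 1} I_k) = sum_{k >= 1} m(I_k) = sum_{k >= 1} a * r^(k-1),
  with a = 1 and r = 3/5.
Since 0 < r = 3/5 < 1, the geometric series converges:
  sum_{k >= 1} a * r^(k-1) = a / (1 - r).
  = 1 / (1 - 3/5)
  = 1 / (2/5)
  = 5/2.

5/2


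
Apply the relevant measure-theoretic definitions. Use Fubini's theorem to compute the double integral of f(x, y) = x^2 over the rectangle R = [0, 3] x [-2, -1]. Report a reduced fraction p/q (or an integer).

f(x, y) is a tensor product of a function of x and a function of y, and both factors are bounded continuous (hence Lebesgue integrable) on the rectangle, so Fubini's theorem applies:
  integral_R f d(m x m) = (integral_a1^b1 x^2 dx) * (integral_a2^b2 1 dy).
Inner integral in x: integral_{0}^{3} x^2 dx = (3^3 - 0^3)/3
  = 9.
Inner integral in y: integral_{-2}^{-1} 1 dy = ((-1)^1 - (-2)^1)/1
  = 1.
Product: (9) * (1) = 9.

9


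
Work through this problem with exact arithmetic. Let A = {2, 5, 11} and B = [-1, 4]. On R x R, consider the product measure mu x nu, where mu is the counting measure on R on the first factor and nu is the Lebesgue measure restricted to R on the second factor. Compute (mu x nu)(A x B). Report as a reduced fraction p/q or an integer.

For a measurable rectangle A x B, the product measure satisfies
  (mu x nu)(A x B) = mu(A) * nu(B).
  mu(A) = 3.
  nu(B) = 5.
  (mu x nu)(A x B) = 3 * 5 = 15.

15
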